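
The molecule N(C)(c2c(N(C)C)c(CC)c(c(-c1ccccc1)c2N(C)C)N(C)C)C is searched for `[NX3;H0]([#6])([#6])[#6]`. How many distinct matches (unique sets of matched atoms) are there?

4

[NX3;H0]([#6])([#6])[#6] is the SMARTS for a tertiary amine: a trivalent nitrogen with no H, bonded to three carbons.
The molecule carries 4 separate instances of a dimethylamino group (-N(CH3)2) meeting every constraint; each maps to a distinct set of atoms, giving 4 matches.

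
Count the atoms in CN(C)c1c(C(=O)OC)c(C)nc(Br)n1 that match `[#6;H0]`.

5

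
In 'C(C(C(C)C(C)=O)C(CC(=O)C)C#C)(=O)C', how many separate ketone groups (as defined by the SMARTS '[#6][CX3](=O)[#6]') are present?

[#6][CX3](=O)[#6] is the SMARTS for a ketone: a carbonyl carbon (no H) flanked by two carbons.
The molecule carries 3 separate instances of an acetyl/ketone group (-C(=O)CH3) meeting every constraint; each maps to a distinct set of atoms, giving 3 matches.

3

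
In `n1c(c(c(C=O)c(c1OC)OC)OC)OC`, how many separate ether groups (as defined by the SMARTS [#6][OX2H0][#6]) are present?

4

[#6][OX2H0][#6] is the SMARTS for an ether: an aliphatic oxygen bridging two carbons with no H on the oxygen.
The molecule carries 4 separate instances of a methoxy ether (-OCH3) meeting every constraint; each maps to a distinct set of atoms, giving 4 matches.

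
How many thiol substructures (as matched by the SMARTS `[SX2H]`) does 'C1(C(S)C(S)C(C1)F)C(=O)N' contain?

2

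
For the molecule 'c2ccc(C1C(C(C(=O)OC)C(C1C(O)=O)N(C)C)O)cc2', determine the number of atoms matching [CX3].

2

The query [CX3] means: C with X3: aliphatic carbon with exactly 3 total connections.
Check the 22 heavy atoms by environment: 8× C (X4) → no; 1× N (X3) → no; 6× c (aromatic, X3) → no; 2× C (X3) → match; 2× O (X1) → no; 3× O (X2) → no.
That gives 2 matching atoms.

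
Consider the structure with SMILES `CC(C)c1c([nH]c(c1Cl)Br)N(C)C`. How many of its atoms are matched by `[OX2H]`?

0

The query [OX2H] means: aliphatic oxygen with two connections, one of which is H — an -OH oxygen.
Check the 13 heavy atoms by environment: 1× n (aromatic, H1, X3) → no; 4× c (aromatic, H0, X3) → no; 1× Br (H0, X1) → no; 1× N (H0, X3) → no; 4× C (H3, X4) → no; 1× Cl (H0, X1) → no; 1× C (H1, X4) → no.
No environment satisfies the query, so 0 matching atoms.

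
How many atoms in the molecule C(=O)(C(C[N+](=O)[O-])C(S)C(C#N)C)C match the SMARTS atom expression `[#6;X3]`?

The query [#6;X3] means: any carbon (aromatic or not) with three total connections.
Check the 14 heavy atoms by environment: 6× C (X4) → no; 1× N (charge +1, X3) → no; 1× O (charge -1, X1) → no; 2× O (X1) → no; 1× C (X3) → match; 1× C (X2) → no; 1× N (X1) → no; 1× S (X2) → no.
That gives 1 matching atom.

1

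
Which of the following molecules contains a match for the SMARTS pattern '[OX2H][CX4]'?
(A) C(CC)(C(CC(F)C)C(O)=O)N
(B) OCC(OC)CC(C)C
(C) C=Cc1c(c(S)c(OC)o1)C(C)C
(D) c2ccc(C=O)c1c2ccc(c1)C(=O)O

B

[OX2H][CX4] describes a hydroxyl oxygen bound to an sp3 (X4) carbon (an aliphatic alcohol).
(A) has a carboxylic acid group (-C(=O)OH) but the -OH is on a CX3 carbonyl carbon, not a CX4 carbon.
(B) contains a hydroxyl group (-OH), which satisfies every atom and bond constraint.
(C) has a methoxy ether (-OCH3) but the oxygen has H0 (ether), not H1.
(D) has a carboxylic acid group (-C(=O)OH) but the -OH is on a CX3 carbonyl carbon, not a CX4 carbon.
So the answer is (B).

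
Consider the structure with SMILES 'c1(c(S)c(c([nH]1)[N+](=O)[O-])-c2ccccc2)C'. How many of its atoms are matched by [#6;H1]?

5

Check the 16 heavy atoms by environment: 1× n (aromatic, H1) → no; 5× c (aromatic, H0) → no; 1× N (charge +1, H0) → no; 1× O (charge -1, H0) → no; 1× O (H0) → no; 5× c (aromatic, H1) → match; 1× C (H3) → no; 1× S (H1) → no.
That gives 5 matching atoms.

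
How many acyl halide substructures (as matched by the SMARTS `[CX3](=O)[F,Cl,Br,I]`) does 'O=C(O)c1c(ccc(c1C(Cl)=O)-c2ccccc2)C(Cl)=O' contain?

2

[CX3](=O)[F,Cl,Br,I] is the SMARTS for an acyl halide: a carbonyl carbon bonded to a halogen.
The molecule carries 2 separate instances of an acyl chloride (-C(=O)Cl) meeting every constraint; each maps to a distinct set of atoms, giving 2 matches.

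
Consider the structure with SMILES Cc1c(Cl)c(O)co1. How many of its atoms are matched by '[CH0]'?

The query [CH0] means: aliphatic carbon with no attached hydrogen.
Check the 8 heavy atoms by environment: 1× o (aromatic, H0) → no; 3× c (aromatic, H0) → no; 1× c (aromatic, H1) → no; 1× O (H1) → no; 1× Cl (H0) → no; 1× C (H3) → no.
No environment satisfies the query, so 0 matching atoms.

0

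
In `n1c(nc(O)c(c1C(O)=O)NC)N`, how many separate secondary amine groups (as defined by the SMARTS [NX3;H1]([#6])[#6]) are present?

1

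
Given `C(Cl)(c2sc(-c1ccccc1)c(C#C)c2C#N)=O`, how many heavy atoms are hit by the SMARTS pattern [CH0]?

The query [CH0] means: aliphatic carbon with no attached hydrogen.
Check the 18 heavy atoms by environment: 1× s (aromatic, H0) → no; 5× c (aromatic, H0) → no; 3× C (H0) → match; 1× O (H0) → no; 1× Cl (H0) → no; 5× c (aromatic, H1) → no; 1× C (H1) → no; 1× N (H0) → no.
That gives 3 matching atoms.

3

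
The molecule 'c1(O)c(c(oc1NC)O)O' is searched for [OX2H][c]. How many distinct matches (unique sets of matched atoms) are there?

3

[OX2H][c] is the SMARTS for a phenol: a hydroxyl oxygen attached to an aromatic carbon.
The molecule carries 3 separate instances of a hydroxyl group (-OH) meeting every constraint; each maps to a distinct set of atoms, giving 3 matches.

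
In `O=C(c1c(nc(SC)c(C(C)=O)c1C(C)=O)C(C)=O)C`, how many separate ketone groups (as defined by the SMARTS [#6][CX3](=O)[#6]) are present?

4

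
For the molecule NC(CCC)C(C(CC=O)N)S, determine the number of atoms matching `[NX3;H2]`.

The query [NX3;H2] means: aliphatic N with 3 total connections, two of them H — an -NH2 nitrogen (amine or amide).
Check the 12 heavy atoms by environment: 3× C (H2, X4) → no; 3× C (H1, X4) → no; 1× C (H1, X3) → no; 1× O (H0, X1) → no; 2× N (H2, X3) → match; 1× S (H1, X2) → no; 1× C (H3, X4) → no.
That gives 2 matching atoms.

2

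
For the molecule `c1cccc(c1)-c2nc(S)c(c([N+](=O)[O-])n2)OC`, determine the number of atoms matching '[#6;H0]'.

The query [#6;H0] means: any carbon with no attached hydrogen.
Check the 18 heavy atoms by environment: 2× n (aromatic, H0) → no; 5× c (aromatic, H0) → match; 5× c (aromatic, H1) → no; 1× N (charge +1, H0) → no; 1× O (charge -1, H0) → no; 2× O (H0) → no; 1× S (H1) → no; 1× C (H3) → no.
That gives 5 matching atoms.

5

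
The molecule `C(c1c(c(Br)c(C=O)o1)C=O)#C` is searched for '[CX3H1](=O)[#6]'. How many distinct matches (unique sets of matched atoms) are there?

[CX3H1](=O)[#6] is the SMARTS for an aldehyde: an sp2 carbon with one H, double-bonded to O and single-bonded to carbon.
The molecule carries 2 separate instances of an aldehyde (-CHO) meeting every constraint; each maps to a distinct set of atoms, giving 2 matches.

2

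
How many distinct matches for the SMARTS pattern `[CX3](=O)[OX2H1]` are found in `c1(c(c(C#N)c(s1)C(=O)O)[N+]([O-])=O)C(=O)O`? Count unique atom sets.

2

[CX3](=O)[OX2H1] is the SMARTS for a carboxylic acid: an sp2 carbon double-bonded to O and single-bonded to an -OH oxygen.
The molecule carries 2 separate instances of a carboxylic acid group (-C(=O)OH) meeting every constraint; each maps to a distinct set of atoms, giving 2 matches.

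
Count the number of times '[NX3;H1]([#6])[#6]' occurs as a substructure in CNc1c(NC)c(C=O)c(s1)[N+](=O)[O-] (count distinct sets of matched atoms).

[NX3;H1]([#6])[#6] is the SMARTS for a secondary amine: a trivalent nitrogen with one H, bonded to two carbons.
The molecule carries 2 separate instances of an N-methylamino group (-NHCH3) meeting every constraint; each maps to a distinct set of atoms, giving 2 matches.

2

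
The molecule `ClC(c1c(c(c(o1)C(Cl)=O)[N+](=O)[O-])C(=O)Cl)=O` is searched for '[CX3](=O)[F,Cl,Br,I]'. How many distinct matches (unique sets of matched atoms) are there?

[CX3](=O)[F,Cl,Br,I] is the SMARTS for an acyl halide: a carbonyl carbon bonded to a halogen.
The molecule carries 3 separate instances of an acyl chloride (-C(=O)Cl) meeting every constraint; each maps to a distinct set of atoms, giving 3 matches.

3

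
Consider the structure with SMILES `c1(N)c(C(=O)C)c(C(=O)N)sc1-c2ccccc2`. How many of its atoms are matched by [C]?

The query [C] means: uppercase C matches aliphatic (non-aromatic) carbon only.
Check the 18 heavy atoms by environment: 1× s (aromatic) → no; 10× c (aromatic) → no; 3× C → match; 2× O → no; 2× N → no.
That gives 3 matching atoms.

3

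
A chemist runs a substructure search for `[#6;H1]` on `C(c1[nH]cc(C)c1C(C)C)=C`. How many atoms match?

3

Check the 11 heavy atoms by environment: 1× n (aromatic, H1) → no; 3× c (aromatic, H0) → no; 1× c (aromatic, H1) → match; 2× C (H1) → match; 1× C (H2) → no; 3× C (H3) → no.
Summing the matching environments: 1 + 2 = 3 matching atoms.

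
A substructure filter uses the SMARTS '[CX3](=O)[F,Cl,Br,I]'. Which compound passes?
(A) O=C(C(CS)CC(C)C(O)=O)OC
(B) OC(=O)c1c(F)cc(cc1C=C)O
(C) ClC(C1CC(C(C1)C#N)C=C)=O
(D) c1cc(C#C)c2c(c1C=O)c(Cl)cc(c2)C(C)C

[CX3](=O)[F,Cl,Br,I] describes a carbonyl carbon bonded to a halogen (an acyl halide).
(A) has a carboxylic acid group (-C(=O)OH) but the carbonyl is bonded to -OH, not to a halogen.
(B) has a carboxylic acid group (-C(=O)OH) but the carbonyl is bonded to -OH, not to a halogen.
(C) contains an acyl chloride (-C(=O)Cl), which satisfies every atom and bond constraint.
(D) has a chloro substituent but the Cl is not on a carbonyl carbon.
So the answer is (C).

C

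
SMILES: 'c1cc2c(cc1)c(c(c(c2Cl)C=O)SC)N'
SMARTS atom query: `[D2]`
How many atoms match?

6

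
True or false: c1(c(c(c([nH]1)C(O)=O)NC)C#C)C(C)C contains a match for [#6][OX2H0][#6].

The pattern [#6][OX2H0][#6] describes an aliphatic oxygen bridging two carbons with no H on the oxygen — an ether.
The closest candidate here is a carboxylic acid group (-C(=O)OH), but the -OH oxygen has H1; the =O is OX1, not OX2. No other fragment satisfies the full query, so there is no match.

False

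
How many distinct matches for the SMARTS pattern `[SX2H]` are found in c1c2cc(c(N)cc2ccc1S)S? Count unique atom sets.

2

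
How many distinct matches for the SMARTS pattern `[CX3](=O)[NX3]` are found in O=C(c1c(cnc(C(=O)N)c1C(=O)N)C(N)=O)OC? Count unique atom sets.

3

[CX3](=O)[NX3] is the SMARTS for an amide: a carbonyl carbon bonded to a trivalent nitrogen.
The molecule carries 3 separate instances of a primary amide (-C(=O)NH2) meeting every constraint; each maps to a distinct set of atoms, giving 3 matches.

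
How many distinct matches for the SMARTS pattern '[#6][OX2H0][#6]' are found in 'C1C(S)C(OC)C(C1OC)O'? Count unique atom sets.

2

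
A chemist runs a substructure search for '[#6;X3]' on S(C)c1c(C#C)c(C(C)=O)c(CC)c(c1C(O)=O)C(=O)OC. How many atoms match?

9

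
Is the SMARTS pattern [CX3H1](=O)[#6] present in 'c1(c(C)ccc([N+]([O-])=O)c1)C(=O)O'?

No

The pattern [CX3H1](=O)[#6] describes an sp2 carbon with one H, double-bonded to O and single-bonded to carbon — an aldehyde.
The closest candidate here is a carboxylic acid group (-C(=O)OH), but the carbonyl carbon has H0 and is bonded to O, not H1. No other fragment satisfies the full query, so there is no match.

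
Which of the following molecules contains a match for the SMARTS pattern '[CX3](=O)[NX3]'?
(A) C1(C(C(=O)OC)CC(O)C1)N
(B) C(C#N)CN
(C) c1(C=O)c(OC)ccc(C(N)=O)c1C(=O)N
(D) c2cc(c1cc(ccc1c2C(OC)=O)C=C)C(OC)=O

[CX3](=O)[NX3] describes a carbonyl carbon bonded to a trivalent nitrogen (an amide).
(A) has a primary amino group (-NH2) but the -NH2 is not attached to a carbonyl carbon.
(B) has a primary amino group (-NH2) but the -NH2 is not attached to a carbonyl carbon.
(C) contains a primary amide (-C(=O)NH2), which satisfies every atom and bond constraint.
(D) has a methyl-ester group (-C(=O)OCH3) but the carbonyl is bonded to O, not to an NX3 nitrogen.
So the answer is (C).

C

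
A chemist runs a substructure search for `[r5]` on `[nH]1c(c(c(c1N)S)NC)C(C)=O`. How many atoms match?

5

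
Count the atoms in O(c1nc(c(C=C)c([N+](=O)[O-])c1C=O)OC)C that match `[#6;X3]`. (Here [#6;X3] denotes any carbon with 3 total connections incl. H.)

8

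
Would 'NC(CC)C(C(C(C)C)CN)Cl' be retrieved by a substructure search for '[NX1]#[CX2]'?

No

The pattern [NX1]#[CX2] describes a nitrogen triple-bonded to a two-connected carbon — a nitrile.
The closest candidate here is a primary amino group (-NH2), but the nitrogen is NX3 (three connections), not NX1 triple-bonded. No other fragment satisfies the full query, so there is no match.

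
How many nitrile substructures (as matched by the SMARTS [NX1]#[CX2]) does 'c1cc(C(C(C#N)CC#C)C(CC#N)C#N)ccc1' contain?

3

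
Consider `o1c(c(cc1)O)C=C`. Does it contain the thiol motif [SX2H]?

No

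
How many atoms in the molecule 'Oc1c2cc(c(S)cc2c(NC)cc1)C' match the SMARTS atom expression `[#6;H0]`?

6

The query [#6;H0] means: any carbon with no attached hydrogen.
Check the 15 heavy atoms by environment: 6× c (aromatic, H0) → match; 4× c (aromatic, H1) → no; 2× C (H3) → no; 1× S (H1) → no; 1× O (H1) → no; 1× N (H1) → no.
That gives 6 matching atoms.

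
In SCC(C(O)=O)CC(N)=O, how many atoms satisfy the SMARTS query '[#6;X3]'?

2

The query [#6;X3] means: any carbon (aromatic or not) with three total connections.
Check the 10 heavy atoms by environment: 3× C (X4) → no; 2× C (X3) → match; 2× O (X1) → no; 1× O (X2) → no; 1× S (X2) → no; 1× N (X3) → no.
That gives 2 matching atoms.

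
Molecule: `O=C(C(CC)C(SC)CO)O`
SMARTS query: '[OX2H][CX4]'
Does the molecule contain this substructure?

The pattern [OX2H][CX4] describes a hydroxyl oxygen bound to an sp3 (X4) carbon — an aliphatic alcohol.
The molecule carries a hydroxyl group (-OH), whose atoms satisfy every constraint of the query, so the pattern matches.

Yes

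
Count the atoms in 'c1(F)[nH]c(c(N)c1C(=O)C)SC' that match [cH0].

4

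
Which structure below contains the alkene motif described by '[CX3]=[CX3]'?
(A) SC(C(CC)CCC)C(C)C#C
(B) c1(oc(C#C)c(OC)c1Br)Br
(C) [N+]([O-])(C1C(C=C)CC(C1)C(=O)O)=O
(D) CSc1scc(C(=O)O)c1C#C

C

[CX3]=[CX3] describes a non-aromatic C=C double bond between two sp2 carbons (an alkene).
(A) has an ethynyl group (-C#CH) but the C-C bond is a triple bond, not a double bond.
(B) has an ethynyl group (-C#CH) but the C-C bond is a triple bond, not a double bond.
(C) contains a vinyl group (-CH=CH2), which satisfies every atom and bond constraint.
(D) has an ethynyl group (-C#CH) but the C-C bond is a triple bond, not a double bond.
So the answer is (C).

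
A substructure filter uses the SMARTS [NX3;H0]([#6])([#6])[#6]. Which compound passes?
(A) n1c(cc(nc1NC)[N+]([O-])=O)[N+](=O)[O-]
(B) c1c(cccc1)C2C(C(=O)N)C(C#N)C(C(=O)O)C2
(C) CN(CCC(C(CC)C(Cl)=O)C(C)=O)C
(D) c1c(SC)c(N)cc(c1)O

[NX3;H0]([#6])([#6])[#6] describes a trivalent nitrogen with no H, bonded to three carbons (a tertiary amine).
(A) has an N-methylamino group (-NHCH3) but the nitrogen still has one H (H1), not H0.
(B) has a primary amide (-C(=O)NH2) but the amide nitrogen has H2 and only one carbon neighbour.
(C) contains a dimethylamino group (-N(CH3)2), which satisfies every atom and bond constraint.
(D) has a primary amino group (-NH2) but the nitrogen has H2, not H0 with three carbons.
So the answer is (C).

C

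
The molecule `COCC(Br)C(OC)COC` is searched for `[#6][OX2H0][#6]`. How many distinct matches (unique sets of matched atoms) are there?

[#6][OX2H0][#6] is the SMARTS for an ether: an aliphatic oxygen bridging two carbons with no H on the oxygen.
The molecule carries 3 separate instances of a methoxy ether (-OCH3) meeting every constraint; each maps to a distinct set of atoms, giving 3 matches.

3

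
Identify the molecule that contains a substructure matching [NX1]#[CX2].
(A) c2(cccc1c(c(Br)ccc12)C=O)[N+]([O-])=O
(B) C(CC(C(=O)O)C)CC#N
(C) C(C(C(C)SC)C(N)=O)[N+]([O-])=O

B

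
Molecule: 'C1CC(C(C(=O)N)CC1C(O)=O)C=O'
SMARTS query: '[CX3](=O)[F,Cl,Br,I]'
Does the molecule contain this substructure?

No

The pattern [CX3](=O)[F,Cl,Br,I] describes a carbonyl carbon bonded to a halogen — an acyl halide.
The closest candidate here is a carboxylic acid group (-C(=O)OH), but the carbonyl is bonded to -OH, not to a halogen. No other fragment satisfies the full query, so there is no match.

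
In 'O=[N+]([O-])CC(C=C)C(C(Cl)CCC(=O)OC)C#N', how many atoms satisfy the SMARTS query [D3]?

5

Check the 18 heavy atoms by environment: 5× C (D2) → no; 4× C (D3) → match; 1× Cl (D1) → no; 2× C (D1) → no; 2× O (D1) → no; 1× O (D2) → no; 1× N (D1) → no; 1× N (charge +1, D3) → match; 1× O (charge -1, D1) → no.
Summing the matching environments: 4 + 1 = 5 matching atoms.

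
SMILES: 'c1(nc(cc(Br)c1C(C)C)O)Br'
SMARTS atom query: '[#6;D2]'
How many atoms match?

1

The query [#6;D2] means: any carbon bonded to exactly two heavy atoms.
Check the 12 heavy atoms by environment: 1× n (aromatic, D2) → no; 4× c (aromatic, D3) → no; 1× c (aromatic, D2) → match; 2× Br (D1) → no; 1× O (D1) → no; 1× C (D3) → no; 2× C (D1) → no.
That gives 1 matching atom.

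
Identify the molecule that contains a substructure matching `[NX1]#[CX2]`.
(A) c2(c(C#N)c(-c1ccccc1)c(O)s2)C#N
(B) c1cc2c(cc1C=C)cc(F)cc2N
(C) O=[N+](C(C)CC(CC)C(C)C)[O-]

A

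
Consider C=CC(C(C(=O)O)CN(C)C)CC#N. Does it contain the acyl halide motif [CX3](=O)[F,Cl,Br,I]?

No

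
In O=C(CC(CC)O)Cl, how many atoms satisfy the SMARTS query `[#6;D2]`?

2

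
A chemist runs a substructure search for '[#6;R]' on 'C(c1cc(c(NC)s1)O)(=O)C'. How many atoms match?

The query [#6;R] means: carbon that is part of a ring.
Check the 11 heavy atoms by environment: 1× s (aromatic, in 5-ring) → no; 4× c (aromatic, in 5-ring) → match; 1× N (acyclic) → no; 3× C (acyclic) → no; 2× O (acyclic) → no.
That gives 4 matching atoms.

4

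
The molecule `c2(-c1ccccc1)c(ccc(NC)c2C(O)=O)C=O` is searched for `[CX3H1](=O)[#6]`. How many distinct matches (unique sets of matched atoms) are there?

1

[CX3H1](=O)[#6] is the SMARTS for an aldehyde: an sp2 carbon with one H, double-bonded to O and single-bonded to carbon.
Exactly one fragment in the molecule meets all constraints, giving 1 match.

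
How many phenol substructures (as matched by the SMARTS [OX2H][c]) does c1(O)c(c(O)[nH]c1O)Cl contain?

3

[OX2H][c] is the SMARTS for a phenol: a hydroxyl oxygen attached to an aromatic carbon.
The molecule carries 3 separate instances of a hydroxyl group (-OH) meeting every constraint; each maps to a distinct set of atoms, giving 3 matches.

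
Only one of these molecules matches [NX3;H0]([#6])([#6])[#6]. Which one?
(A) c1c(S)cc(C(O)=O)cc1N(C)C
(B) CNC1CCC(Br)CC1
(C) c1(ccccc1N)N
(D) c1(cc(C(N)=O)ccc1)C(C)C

[NX3;H0]([#6])([#6])[#6] describes a trivalent nitrogen with no H, bonded to three carbons (a tertiary amine).
(A) contains a dimethylamino group (-N(CH3)2), which satisfies every atom and bond constraint.
(B) has an N-methylamino group (-NHCH3) but the nitrogen still has one H (H1), not H0.
(C) has a primary amino group (-NH2) but the nitrogen has H2, not H0 with three carbons.
(D) has a primary amide (-C(=O)NH2) but the amide nitrogen has H2 and only one carbon neighbour.
So the answer is (A).

A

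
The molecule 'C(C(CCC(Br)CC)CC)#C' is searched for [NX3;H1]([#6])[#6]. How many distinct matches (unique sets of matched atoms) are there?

0

[NX3;H1]([#6])[#6] is the SMARTS for a secondary amine: a trivalent nitrogen with one H, bonded to two carbons.
No fragment in the molecule satisfies every constraint, giving 0 matches.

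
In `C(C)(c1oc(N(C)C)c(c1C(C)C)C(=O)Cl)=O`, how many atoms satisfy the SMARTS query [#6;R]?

4

The query [#6;R] means: carbon that is part of a ring.
Check the 17 heavy atoms by environment: 1× o (aromatic, in 5-ring) → no; 4× c (aromatic, in 5-ring) → match; 8× C (acyclic) → no; 2× O (acyclic) → no; 1× Cl (acyclic) → no; 1× N (acyclic) → no.
That gives 4 matching atoms.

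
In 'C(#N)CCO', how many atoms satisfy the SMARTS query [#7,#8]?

The query [#7,#8] means: nitrogen or oxygen (comma = OR).
Check the 5 heavy atoms by environment: 3× C → no; 1× O → match; 1× N → match.
Summing the matching environments: 1 + 1 = 2 matching atoms.

2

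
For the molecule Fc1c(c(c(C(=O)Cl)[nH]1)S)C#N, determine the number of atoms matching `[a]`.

The query [a] means: a matches any aromatic atom.
Check the 12 heavy atoms by environment: 1× n (aromatic) → match; 4× c (aromatic) → match; 1× S → no; 2× C → no; 1× O → no; 1× Cl → no; 1× F → no; 1× N → no.
Summing the matching environments: 1 + 4 = 5 matching atoms.

5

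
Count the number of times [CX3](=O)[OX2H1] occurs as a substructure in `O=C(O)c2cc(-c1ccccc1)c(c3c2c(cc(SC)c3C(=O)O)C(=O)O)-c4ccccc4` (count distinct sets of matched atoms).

[CX3](=O)[OX2H1] is the SMARTS for a carboxylic acid: an sp2 carbon double-bonded to O and single-bonded to an -OH oxygen.
The molecule carries 3 separate instances of a carboxylic acid group (-C(=O)OH) meeting every constraint; each maps to a distinct set of atoms, giving 3 matches.

3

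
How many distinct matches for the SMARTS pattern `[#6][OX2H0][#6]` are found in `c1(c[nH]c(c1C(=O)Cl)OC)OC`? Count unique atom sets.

[#6][OX2H0][#6] is the SMARTS for an ether: an aliphatic oxygen bridging two carbons with no H on the oxygen.
The molecule carries 2 separate instances of a methoxy ether (-OCH3) meeting every constraint; each maps to a distinct set of atoms, giving 2 matches.

2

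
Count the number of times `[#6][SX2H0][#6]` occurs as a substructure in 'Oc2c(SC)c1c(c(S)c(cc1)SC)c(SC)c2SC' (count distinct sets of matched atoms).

[#6][SX2H0][#6] is the SMARTS for a thioether: an aliphatic sulfur bridging two carbons with no H on the sulfur.
The molecule carries 4 separate instances of a methylthio ether (-SCH3) meeting every constraint; each maps to a distinct set of atoms, giving 4 matches.

4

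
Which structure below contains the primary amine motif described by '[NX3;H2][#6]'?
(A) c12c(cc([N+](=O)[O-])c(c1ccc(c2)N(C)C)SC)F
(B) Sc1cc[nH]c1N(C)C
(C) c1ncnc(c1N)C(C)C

[NX3;H2][#6] describes a trivalent nitrogen with two H attached to carbon (a primary amine).
(A) has a dimethylamino group (-N(CH3)2) but the nitrogen has H0, not H2.
(B) has a dimethylamino group (-N(CH3)2) but the nitrogen has H0, not H2.
(C) contains a primary amino group (-NH2), which satisfies every atom and bond constraint.
So the answer is (C).

C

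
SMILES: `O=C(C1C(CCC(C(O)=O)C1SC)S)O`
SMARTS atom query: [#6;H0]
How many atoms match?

Check the 15 heavy atoms by environment: 4× C (H1) → no; 2× C (H2) → no; 2× C (H0) → match; 2× O (H0) → no; 2× O (H1) → no; 1× S (H0) → no; 1× C (H3) → no; 1× S (H1) → no.
That gives 2 matching atoms.

2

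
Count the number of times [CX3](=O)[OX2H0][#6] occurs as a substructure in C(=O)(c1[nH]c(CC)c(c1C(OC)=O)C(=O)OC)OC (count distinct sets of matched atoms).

3

[CX3](=O)[OX2H0][#6] is the SMARTS for an ester: a carbonyl carbon bonded to an oxygen that is itself bonded to carbon (no H on that O).
The molecule carries 3 separate instances of a methyl-ester group (-C(=O)OCH3) meeting every constraint; each maps to a distinct set of atoms, giving 3 matches.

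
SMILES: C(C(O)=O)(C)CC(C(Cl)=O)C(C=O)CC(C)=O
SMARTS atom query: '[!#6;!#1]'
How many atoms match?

6

The query [!#6;!#1] means: not carbon and not hydrogen — any heteroatom.
Check the 17 heavy atoms by environment: 11× C → no; 5× O → match; 1× Cl → match.
Summing the matching environments: 5 + 1 = 6 matching atoms.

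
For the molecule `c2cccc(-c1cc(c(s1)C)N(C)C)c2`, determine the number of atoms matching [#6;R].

10

The query [#6;R] means: carbon that is part of a ring.
Check the 15 heavy atoms by environment: 1× s (aromatic, in 5-ring) → no; 4× c (aromatic, in 5-ring) → match; 1× N (acyclic) → no; 3× C (acyclic) → no; 6× c (aromatic, in 6-ring) → match.
Summing the matching environments: 4 + 6 = 10 matching atoms.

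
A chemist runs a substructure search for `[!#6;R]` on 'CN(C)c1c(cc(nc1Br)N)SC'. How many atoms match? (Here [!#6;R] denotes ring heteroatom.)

The query [!#6;R] means: non-carbon atom that is part of a ring.
Check the 13 heavy atoms by environment: 1× n (aromatic, in 6-ring) → match; 5× c (aromatic, in 6-ring) → no; 2× N (acyclic) → no; 3× C (acyclic) → no; 1× S (acyclic) → no; 1× Br (acyclic) → no.
That gives 1 matching atom.

1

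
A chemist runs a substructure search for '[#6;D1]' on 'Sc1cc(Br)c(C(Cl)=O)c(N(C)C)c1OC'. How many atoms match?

The query [#6;D1] means: carbon bonded to exactly one heavy atom.
Check the 16 heavy atoms by environment: 5× c (aromatic, D3) → no; 1× c (aromatic, D2) → no; 1× N (D3) → no; 3× C (D1) → match; 1× C (D3) → no; 1× O (D1) → no; 1× Cl (D1) → no; 1× O (D2) → no; 1× S (D1) → no; 1× Br (D1) → no.
That gives 3 matching atoms.

3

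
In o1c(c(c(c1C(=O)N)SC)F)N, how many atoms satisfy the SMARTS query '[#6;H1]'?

0

The query [#6;H1] means: any carbon bearing exactly one hydrogen.
Check the 12 heavy atoms by environment: 1× o (aromatic, H0) → no; 4× c (aromatic, H0) → no; 1× C (H0) → no; 1× O (H0) → no; 2× N (H2) → no; 1× F (H0) → no; 1× S (H0) → no; 1× C (H3) → no.
No environment satisfies the query, so 0 matching atoms.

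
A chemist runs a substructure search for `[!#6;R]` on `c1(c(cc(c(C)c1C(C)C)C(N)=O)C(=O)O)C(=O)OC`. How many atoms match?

0

The query [!#6;R] means: non-carbon atom that is part of a ring.
Check the 20 heavy atoms by environment: 6× c (aromatic, in 6-ring) → no; 8× C (acyclic) → no; 5× O (acyclic) → no; 1× N (acyclic) → no.
No environment satisfies the query, so 0 matching atoms.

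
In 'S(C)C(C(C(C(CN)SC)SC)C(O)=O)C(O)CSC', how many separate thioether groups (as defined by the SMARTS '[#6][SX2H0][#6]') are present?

4

[#6][SX2H0][#6] is the SMARTS for a thioether: an aliphatic sulfur bridging two carbons with no H on the sulfur.
The molecule carries 4 separate instances of a methylthio ether (-SCH3) meeting every constraint; each maps to a distinct set of atoms, giving 4 matches.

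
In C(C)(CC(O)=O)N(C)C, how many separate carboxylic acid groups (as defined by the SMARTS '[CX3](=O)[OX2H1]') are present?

1

[CX3](=O)[OX2H1] is the SMARTS for a carboxylic acid: an sp2 carbon double-bonded to O and single-bonded to an -OH oxygen.
Exactly one fragment in the molecule meets all constraints, giving 1 match.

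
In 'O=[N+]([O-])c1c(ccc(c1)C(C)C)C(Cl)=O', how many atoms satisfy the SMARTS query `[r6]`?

Check the 15 heavy atoms by environment: 6× c (aromatic, in 6-ring) → match; 4× C (acyclic) → no; 1× N (charge +1, acyclic) → no; 1× O (charge -1, acyclic) → no; 2× O (acyclic) → no; 1× Cl (acyclic) → no.
That gives 6 matching atoms.

6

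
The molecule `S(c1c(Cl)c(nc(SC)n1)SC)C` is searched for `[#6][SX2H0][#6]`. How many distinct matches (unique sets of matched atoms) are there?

3

[#6][SX2H0][#6] is the SMARTS for a thioether: an aliphatic sulfur bridging two carbons with no H on the sulfur.
The molecule carries 3 separate instances of a methylthio ether (-SCH3) meeting every constraint; each maps to a distinct set of atoms, giving 3 matches.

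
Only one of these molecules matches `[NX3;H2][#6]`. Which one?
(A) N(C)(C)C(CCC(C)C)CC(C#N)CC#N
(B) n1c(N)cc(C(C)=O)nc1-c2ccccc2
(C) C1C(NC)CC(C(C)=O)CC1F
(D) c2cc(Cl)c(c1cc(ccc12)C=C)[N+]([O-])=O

B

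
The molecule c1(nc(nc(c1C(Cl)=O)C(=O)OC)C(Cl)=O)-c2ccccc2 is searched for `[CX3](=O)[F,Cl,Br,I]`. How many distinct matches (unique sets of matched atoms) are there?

2

[CX3](=O)[F,Cl,Br,I] is the SMARTS for an acyl halide: a carbonyl carbon bonded to a halogen.
The molecule carries 2 separate instances of an acyl chloride (-C(=O)Cl) meeting every constraint; each maps to a distinct set of atoms, giving 2 matches.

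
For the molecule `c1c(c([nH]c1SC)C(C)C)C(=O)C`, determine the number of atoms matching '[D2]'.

Check the 13 heavy atoms by environment: 1× n (aromatic, D2) → match; 3× c (aromatic, D3) → no; 1× c (aromatic, D2) → match; 2× C (D3) → no; 1× O (D1) → no; 4× C (D1) → no; 1× S (D2) → match.
Summing the matching environments: 1 + 1 + 1 = 3 matching atoms.

3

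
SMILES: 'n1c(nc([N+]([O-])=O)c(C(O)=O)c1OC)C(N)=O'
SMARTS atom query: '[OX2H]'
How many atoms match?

Check the 17 heavy atoms by environment: 2× n (aromatic, H0, X2) → no; 4× c (aromatic, H0, X3) → no; 2× C (H0, X3) → no; 3× O (H0, X1) → no; 1× O (H1, X2) → match; 1× N (charge +1, H0, X3) → no; 1× O (charge -1, H0, X1) → no; 1× N (H2, X3) → no; 1× O (H0, X2) → no; 1× C (H3, X4) → no.
That gives 1 matching atom.

1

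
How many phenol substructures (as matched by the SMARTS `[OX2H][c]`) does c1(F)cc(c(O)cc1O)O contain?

[OX2H][c] is the SMARTS for a phenol: a hydroxyl oxygen attached to an aromatic carbon.
The molecule carries 3 separate instances of a hydroxyl group (-OH) meeting every constraint; each maps to a distinct set of atoms, giving 3 matches.

3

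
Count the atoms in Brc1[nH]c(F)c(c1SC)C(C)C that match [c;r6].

The query [c;r6] means: aromatic carbon that belongs to a six-membered ring.
Check the 12 heavy atoms by environment: 1× n (aromatic, in 5-ring) → no; 4× c (aromatic, in 5-ring) → no; 1× F (acyclic) → no; 4× C (acyclic) → no; 1× Br (acyclic) → no; 1× S (acyclic) → no.
No environment satisfies the query, so 0 matching atoms.

0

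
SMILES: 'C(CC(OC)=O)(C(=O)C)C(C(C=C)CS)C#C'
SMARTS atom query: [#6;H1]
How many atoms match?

5

Check the 17 heavy atoms by environment: 3× C (H2) → no; 5× C (H1) → match; 3× C (H0) → no; 3× O (H0) → no; 2× C (H3) → no; 1× S (H1) → no.
That gives 5 matching atoms.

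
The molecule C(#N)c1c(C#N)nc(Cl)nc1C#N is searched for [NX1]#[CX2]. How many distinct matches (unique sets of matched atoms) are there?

3

[NX1]#[CX2] is the SMARTS for a nitrile: a nitrogen triple-bonded to a two-connected carbon.
The molecule carries 3 separate instances of a nitrile (-C#N) meeting every constraint; each maps to a distinct set of atoms, giving 3 matches.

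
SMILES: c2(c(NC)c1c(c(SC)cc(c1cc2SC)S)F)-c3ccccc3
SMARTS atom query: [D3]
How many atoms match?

9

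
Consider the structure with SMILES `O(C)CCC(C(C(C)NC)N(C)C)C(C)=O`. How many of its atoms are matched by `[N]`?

Check the 16 heavy atoms by environment: 12× C → no; 2× O → no; 2× N → match.
That gives 2 matching atoms.

2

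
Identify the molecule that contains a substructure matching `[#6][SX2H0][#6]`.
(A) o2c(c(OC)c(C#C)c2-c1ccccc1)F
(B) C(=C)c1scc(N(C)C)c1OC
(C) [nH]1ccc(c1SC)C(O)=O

C

[#6][SX2H0][#6] describes an aliphatic sulfur bridging two carbons with no H on the sulfur (a thioether).
(A) has a methoxy ether (-OCH3) but the bridging atom is O, not S.
(B) has a methoxy ether (-OCH3) but the bridging atom is O, not S.
(C) contains a methylthio ether (-SCH3), which satisfies every atom and bond constraint.
So the answer is (C).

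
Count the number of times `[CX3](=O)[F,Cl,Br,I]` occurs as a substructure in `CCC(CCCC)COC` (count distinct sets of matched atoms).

[CX3](=O)[F,Cl,Br,I] is the SMARTS for an acyl halide: a carbonyl carbon bonded to a halogen.
No fragment in the molecule satisfies every constraint, giving 0 matches.

0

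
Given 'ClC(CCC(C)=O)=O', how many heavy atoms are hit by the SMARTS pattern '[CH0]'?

2

The query [CH0] means: aliphatic carbon with no attached hydrogen.
Check the 8 heavy atoms by environment: 2× C (H2) → no; 2× C (H0) → match; 2× O (H0) → no; 1× Cl (H0) → no; 1× C (H3) → no.
That gives 2 matching atoms.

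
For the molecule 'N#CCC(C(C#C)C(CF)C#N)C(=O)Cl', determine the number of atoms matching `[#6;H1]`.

4

The query [#6;H1] means: any carbon bearing exactly one hydrogen.
Check the 15 heavy atoms by environment: 2× C (H2) → no; 4× C (H1) → match; 1× F (H0) → no; 4× C (H0) → no; 2× N (H0) → no; 1× O (H0) → no; 1× Cl (H0) → no.
That gives 4 matching atoms.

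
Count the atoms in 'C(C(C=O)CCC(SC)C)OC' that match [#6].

9

The query [#6] means: #6 matches any atom with atomic number 6 (carbon, aromatic or aliphatic).
Check the 12 heavy atoms by environment: 9× C → match; 1× S → no; 2× O → no.
That gives 9 matching atoms.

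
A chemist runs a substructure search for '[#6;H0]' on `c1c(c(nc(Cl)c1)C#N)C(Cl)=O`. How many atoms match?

5

The query [#6;H0] means: any carbon with no attached hydrogen.
Check the 12 heavy atoms by environment: 1× n (aromatic, H0) → no; 3× c (aromatic, H0) → match; 2× c (aromatic, H1) → no; 2× C (H0) → match; 1× O (H0) → no; 2× Cl (H0) → no; 1× N (H0) → no.
Summing the matching environments: 3 + 2 = 5 matching atoms.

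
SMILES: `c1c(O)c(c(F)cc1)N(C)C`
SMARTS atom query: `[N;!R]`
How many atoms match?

1

Check the 11 heavy atoms by environment: 6× c (aromatic, in 6-ring) → no; 1× N (acyclic) → match; 2× C (acyclic) → no; 1× O (acyclic) → no; 1× F (acyclic) → no.
That gives 1 matching atom.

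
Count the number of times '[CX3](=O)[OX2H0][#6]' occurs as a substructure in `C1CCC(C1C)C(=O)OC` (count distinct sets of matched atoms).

[CX3](=O)[OX2H0][#6] is the SMARTS for an ester: a carbonyl carbon bonded to an oxygen that is itself bonded to carbon (no H on that O).
Exactly one fragment in the molecule meets all constraints, giving 1 match.

1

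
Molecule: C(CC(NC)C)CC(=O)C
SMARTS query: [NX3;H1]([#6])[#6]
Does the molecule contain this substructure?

Yes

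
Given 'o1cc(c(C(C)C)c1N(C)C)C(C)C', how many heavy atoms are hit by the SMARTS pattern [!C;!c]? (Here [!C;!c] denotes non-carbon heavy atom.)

The query [!C;!c] means: neither aliphatic nor aromatic carbon — same as [!#6].
Check the 14 heavy atoms by environment: 1× o (aromatic) → match; 4× c (aromatic) → no; 8× C → no; 1× N → match.
Summing the matching environments: 1 + 1 = 2 matching atoms.

2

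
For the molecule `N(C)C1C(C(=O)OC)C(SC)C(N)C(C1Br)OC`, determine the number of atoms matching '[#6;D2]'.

0

Check the 18 heavy atoms by environment: 7× C (D3) → no; 1× O (D1) → no; 2× O (D2) → no; 4× C (D1) → no; 1× N (D1) → no; 1× Br (D1) → no; 1× S (D2) → no; 1× N (D2) → no.
No environment satisfies the query, so 0 matching atoms.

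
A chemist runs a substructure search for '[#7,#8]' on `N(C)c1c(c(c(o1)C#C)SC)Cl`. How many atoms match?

The query [#7,#8] means: nitrogen or oxygen (comma = OR).
Check the 12 heavy atoms by environment: 1× o (aromatic) → match; 4× c (aromatic) → no; 1× Cl → no; 1× N → match; 4× C → no; 1× S → no.
Summing the matching environments: 1 + 1 = 2 matching atoms.

2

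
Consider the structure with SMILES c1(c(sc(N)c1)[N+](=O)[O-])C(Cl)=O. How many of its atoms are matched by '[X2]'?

The query [X2] means: any atom with exactly two total connections (bonds + H).
Check the 12 heavy atoms by environment: 1× s (aromatic, X2) → match; 4× c (aromatic, X3) → no; 1× N (charge +1, X3) → no; 1× O (charge -1, X1) → no; 2× O (X1) → no; 1× C (X3) → no; 1× Cl (X1) → no; 1× N (X3) → no.
That gives 1 matching atom.

1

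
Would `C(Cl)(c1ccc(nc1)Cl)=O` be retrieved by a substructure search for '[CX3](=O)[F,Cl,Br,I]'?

Yes

The pattern [CX3](=O)[F,Cl,Br,I] describes a carbonyl carbon bonded to a halogen — an acyl halide.
The molecule carries an acyl chloride (-C(=O)Cl), whose atoms satisfy every constraint of the query, so the pattern matches.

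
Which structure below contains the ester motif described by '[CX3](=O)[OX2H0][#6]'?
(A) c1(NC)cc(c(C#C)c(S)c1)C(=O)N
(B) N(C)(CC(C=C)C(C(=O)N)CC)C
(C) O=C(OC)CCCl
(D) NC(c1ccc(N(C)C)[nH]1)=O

C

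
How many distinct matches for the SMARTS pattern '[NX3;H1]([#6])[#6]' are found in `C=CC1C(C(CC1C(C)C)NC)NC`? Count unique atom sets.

2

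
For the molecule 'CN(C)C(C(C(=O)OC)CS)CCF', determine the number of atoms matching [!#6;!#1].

The query [!#6;!#1] means: not carbon and not hydrogen — any heteroatom.
Check the 14 heavy atoms by environment: 9× C → no; 1× F → match; 1× S → match; 1× N → match; 2× O → match.
Summing the matching environments: 1 + 1 + 1 + 2 = 5 matching atoms.

5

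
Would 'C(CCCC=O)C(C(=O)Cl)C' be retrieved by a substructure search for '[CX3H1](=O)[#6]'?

The pattern [CX3H1](=O)[#6] describes an sp2 carbon with one H, double-bonded to O and single-bonded to carbon — an aldehyde.
The molecule carries an aldehyde (-CHO), whose atoms satisfy every constraint of the query, so the pattern matches.

Yes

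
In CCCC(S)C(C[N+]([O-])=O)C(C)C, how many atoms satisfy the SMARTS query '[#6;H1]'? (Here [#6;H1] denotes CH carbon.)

3

The query [#6;H1] means: any carbon bearing exactly one hydrogen.
Check the 13 heavy atoms by environment: 3× C (H2) → no; 3× C (H1) → match; 3× C (H3) → no; 1× N (charge +1, H0) → no; 1× O (charge -1, H0) → no; 1× O (H0) → no; 1× S (H1) → no.
That gives 3 matching atoms.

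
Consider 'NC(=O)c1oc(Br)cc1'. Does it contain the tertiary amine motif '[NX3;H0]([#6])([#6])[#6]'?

The pattern [NX3;H0]([#6])([#6])[#6] describes a trivalent nitrogen with no H, bonded to three carbons — a tertiary amine.
The closest candidate here is a primary amide (-C(=O)NH2), but the amide nitrogen has H2 and only one carbon neighbour. No other fragment satisfies the full query, so there is no match.

No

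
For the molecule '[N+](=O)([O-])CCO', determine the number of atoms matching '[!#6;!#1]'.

The query [!#6;!#1] means: not carbon and not hydrogen — any heteroatom.
Check the 6 heavy atoms by environment: 2× C → no; 2× O → match; 1× N (charge +1) → match; 1× O (charge -1) → match.
Summing the matching environments: 2 + 1 + 1 = 4 matching atoms.

4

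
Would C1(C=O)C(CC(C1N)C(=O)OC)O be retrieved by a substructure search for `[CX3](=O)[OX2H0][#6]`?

Yes

The pattern [CX3](=O)[OX2H0][#6] describes a carbonyl carbon bonded to an oxygen that is itself bonded to carbon (no H on that O) — an ester.
The molecule carries a methyl-ester group (-C(=O)OCH3), whose atoms satisfy every constraint of the query, so the pattern matches.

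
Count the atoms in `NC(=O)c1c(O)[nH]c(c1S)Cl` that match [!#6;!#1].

6

The query [!#6;!#1] means: not carbon and not hydrogen — any heteroatom.
Check the 11 heavy atoms by environment: 1× n (aromatic) → match; 4× c (aromatic) → no; 1× C → no; 2× O → match; 1× N → match; 1× Cl → match; 1× S → match.
Summing the matching environments: 1 + 2 + 1 + 1 + 1 = 6 matching atoms.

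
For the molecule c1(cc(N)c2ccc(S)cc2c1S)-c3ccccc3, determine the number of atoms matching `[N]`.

1

The query [N] means: uppercase N matches aliphatic (non-aromatic) nitrogen only.
Check the 19 heavy atoms by environment: 16× c (aromatic) → no; 2× S → no; 1× N → match.
That gives 1 matching atom.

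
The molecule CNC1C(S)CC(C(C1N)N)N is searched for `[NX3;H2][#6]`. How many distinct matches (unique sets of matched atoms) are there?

3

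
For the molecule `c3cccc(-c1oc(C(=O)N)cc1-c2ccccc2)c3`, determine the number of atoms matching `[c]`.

16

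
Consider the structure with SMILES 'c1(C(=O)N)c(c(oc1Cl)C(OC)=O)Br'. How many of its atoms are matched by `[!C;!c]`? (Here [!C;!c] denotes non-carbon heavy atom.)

7

Check the 14 heavy atoms by environment: 1× o (aromatic) → match; 4× c (aromatic) → no; 3× C → no; 3× O → match; 1× N → match; 1× Cl → match; 1× Br → match.
Summing the matching environments: 1 + 3 + 1 + 1 + 1 = 7 matching atoms.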